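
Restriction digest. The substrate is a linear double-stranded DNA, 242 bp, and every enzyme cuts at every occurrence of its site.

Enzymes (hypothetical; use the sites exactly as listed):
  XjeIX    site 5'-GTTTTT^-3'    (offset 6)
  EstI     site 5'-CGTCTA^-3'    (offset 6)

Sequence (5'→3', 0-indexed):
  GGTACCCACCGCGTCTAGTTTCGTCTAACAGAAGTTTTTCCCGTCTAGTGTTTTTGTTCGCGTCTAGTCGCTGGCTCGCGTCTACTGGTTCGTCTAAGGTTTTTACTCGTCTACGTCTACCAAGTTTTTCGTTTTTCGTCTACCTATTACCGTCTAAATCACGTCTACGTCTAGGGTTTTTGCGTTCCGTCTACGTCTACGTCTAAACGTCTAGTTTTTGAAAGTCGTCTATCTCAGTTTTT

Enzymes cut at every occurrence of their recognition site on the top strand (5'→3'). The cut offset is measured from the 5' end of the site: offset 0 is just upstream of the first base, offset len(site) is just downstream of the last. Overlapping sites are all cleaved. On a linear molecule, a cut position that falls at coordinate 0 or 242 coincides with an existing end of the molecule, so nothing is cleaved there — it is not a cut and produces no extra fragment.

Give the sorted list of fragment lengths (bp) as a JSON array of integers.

Per-enzyme occurrences:
  XjeIX GTTTTT/6: at [33, 49, 98, 123, 130, 175, 213, 236] ⇒ [39, 55, 104, 129, 136, 181, 219] (position 242 is a terminus of the linear molecule — no cut)
  EstI CGTCTA/6: at [11, 21, 41, 60, 78, 90, 107, 113, 136, 150, 161, 167, 187, 193, 199, 207, 225] ⇒ [17, 27, 47, 66, 84, 96, 113, 119, 142, 156, 167, 173, 193, 199, 205, 213, 231]

All cut coordinates (distinct, sorted): [17, 27, 39, 47, 55, 66, 84, 96, 104, 113, 119, 129, 136, 142, 156, 167, 173, 181, 193, 199, 205, 213, 219, 231]

Fragments:
  [0,17): 17 bp
  [17,27): 10 bp
  [27,39): 12 bp
  [39,47): 8 bp
  [47,55): 8 bp
  [55,66): 11 bp
  [66,84): 18 bp
  [84,96): 12 bp
  [96,104): 8 bp
  [104,113): 9 bp
  [113,119): 6 bp
  [119,129): 10 bp
  [129,136): 7 bp
  [136,142): 6 bp
  [142,156): 14 bp
  [156,167): 11 bp
  [167,173): 6 bp
  [173,181): 8 bp
  [181,193): 12 bp
  [193,199): 6 bp
  [199,205): 6 bp
  [205,213): 8 bp
  [213,219): 6 bp
  [219,231): 12 bp
  [231,242): 11 bp

[6,6,6,6,6,6,7,8,8,8,8,8,9,10,10,11,11,11,12,12,12,12,14,17,18]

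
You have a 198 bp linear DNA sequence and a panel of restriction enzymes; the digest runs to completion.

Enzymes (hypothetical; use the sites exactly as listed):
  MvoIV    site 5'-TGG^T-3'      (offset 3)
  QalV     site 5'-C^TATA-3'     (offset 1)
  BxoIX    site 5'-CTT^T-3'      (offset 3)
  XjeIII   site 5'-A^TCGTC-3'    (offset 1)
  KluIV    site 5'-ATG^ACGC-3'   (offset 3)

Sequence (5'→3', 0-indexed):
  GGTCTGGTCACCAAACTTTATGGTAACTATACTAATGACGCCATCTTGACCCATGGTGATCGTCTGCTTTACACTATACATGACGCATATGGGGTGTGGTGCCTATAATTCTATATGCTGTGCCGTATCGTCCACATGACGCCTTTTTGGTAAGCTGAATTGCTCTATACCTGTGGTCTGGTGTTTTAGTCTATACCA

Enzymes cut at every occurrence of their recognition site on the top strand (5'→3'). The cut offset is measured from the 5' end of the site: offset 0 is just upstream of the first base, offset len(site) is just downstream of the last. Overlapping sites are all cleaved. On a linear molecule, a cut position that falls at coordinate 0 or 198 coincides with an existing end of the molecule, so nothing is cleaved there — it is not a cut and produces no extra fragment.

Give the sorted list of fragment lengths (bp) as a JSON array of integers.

[3,4,4,5,5,5,5,7,7,7,8,8,10,10,10,11,11,11,15,16,17,19]

Per-enzyme occurrences:
  MvoIV TGGT/3: at [4, 20, 53, 96, 147, 173, 178] ⇒ [7, 23, 56, 99, 150, 176, 181]
  QalV CTATA/1: at [26, 73, 102, 110, 164, 190] ⇒ [27, 74, 103, 111, 165, 191]
  BxoIX CTTT/3: at [15, 66, 142] ⇒ [18, 69, 145]
  XjeIII ATCGTC/1: at [58, 126] ⇒ [59, 127]
  KluIV ATGACGC/3: at [34, 79, 135] ⇒ [37, 82, 138]

All cut coordinates (distinct, sorted): [7, 18, 23, 27, 37, 56, 59, 69, 74, 82, 99, 103, 111, 127, 138, 145, 150, 165, 176, 181, 191]

Fragment lengths:
  [0,7): 7 bp
  [7,18): 11 bp
  [18,23): 5 bp
  [23,27): 4 bp
  [27,37): 10 bp
  [37,56): 19 bp
  [56,59): 3 bp
  [59,69): 10 bp
  [69,74): 5 bp
  [74,82): 8 bp
  [82,99): 17 bp
  [99,103): 4 bp
  [103,111): 8 bp
  [111,127): 16 bp
  [127,138): 11 bp
  [138,145): 7 bp
  [145,150): 5 bp
  [150,165): 15 bp
  [165,176): 11 bp
  [176,181): 5 bp
  [181,191): 10 bp
  [191,198): 7 bp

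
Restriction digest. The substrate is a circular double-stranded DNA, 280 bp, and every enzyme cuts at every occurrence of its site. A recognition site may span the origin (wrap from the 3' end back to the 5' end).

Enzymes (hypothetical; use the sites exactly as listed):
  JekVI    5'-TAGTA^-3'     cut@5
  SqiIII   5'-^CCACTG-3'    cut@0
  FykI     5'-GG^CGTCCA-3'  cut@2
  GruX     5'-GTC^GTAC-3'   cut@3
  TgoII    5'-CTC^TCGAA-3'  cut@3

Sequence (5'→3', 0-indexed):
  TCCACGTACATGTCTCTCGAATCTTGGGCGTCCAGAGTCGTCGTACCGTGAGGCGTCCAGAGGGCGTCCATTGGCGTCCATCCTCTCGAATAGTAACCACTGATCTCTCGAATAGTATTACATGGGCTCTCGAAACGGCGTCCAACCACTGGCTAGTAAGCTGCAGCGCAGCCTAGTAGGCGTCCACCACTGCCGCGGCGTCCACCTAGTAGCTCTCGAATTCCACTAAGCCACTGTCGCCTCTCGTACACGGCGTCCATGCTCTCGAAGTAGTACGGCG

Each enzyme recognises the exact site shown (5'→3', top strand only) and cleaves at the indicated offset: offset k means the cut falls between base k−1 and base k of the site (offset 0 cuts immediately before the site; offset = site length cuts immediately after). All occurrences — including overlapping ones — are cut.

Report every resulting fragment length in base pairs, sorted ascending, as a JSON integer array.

Per-enzyme occurrences:
  JekVI (TAGTA, off=5): starts [90, 112, 153, 173, 206, 270] → cuts [95, 117, 158, 178, 211, 275]
  SqiIII (CCACTG, off=0): starts [96, 145, 186, 230] → cuts [96, 145, 186, 230]
  FykI (GGCGTCCA, off=2): starts [26, 51, 62, 72, 136, 178, 196, 251, 276] → cuts [28, 53, 64, 74, 138, 180, 198, 253, 278]
  GruX (GTCGTAC, off=3): starts [39] → cuts [42]
  TgoII (CTCTCGAA, off=3): starts [13, 82, 104, 126, 212, 261] → cuts [16, 85, 107, 129, 215, 264]

Pooled cuts: [16, 28, 42, 53, 64, 74, 85, 95, 96, 107, 117, 129, 138, 145, 158, 178, 180, 186, 198, 211, 215, 230, 253, 264, 275, 278]

Fragments:
  16→28: 12 bp
  28→42: 14 bp
  42→53: 11 bp
  53→64: 11 bp
  64→74: 10 bp
  74→85: 11 bp
  85→95: 10 bp
  95→96: 1 bp
  96→107: 11 bp
  107→117: 10 bp
  117→129: 12 bp
  129→138: 9 bp
  138→145: 7 bp
  145→158: 13 bp
  158→178: 20 bp
  178→180: 2 bp
  180→186: 6 bp
  186→198: 12 bp
  198→211: 13 bp
  211→215: 4 bp
  215→230: 15 bp
  230→253: 23 bp
  253→264: 11 bp
  264→275: 11 bp
  275→278: 3 bp
  278→16 (wrap): 280-278+16 = 18 bp

[1,2,3,4,6,7,9,10,10,10,11,11,11,11,11,11,12,12,12,13,13,14,15,18,20,23]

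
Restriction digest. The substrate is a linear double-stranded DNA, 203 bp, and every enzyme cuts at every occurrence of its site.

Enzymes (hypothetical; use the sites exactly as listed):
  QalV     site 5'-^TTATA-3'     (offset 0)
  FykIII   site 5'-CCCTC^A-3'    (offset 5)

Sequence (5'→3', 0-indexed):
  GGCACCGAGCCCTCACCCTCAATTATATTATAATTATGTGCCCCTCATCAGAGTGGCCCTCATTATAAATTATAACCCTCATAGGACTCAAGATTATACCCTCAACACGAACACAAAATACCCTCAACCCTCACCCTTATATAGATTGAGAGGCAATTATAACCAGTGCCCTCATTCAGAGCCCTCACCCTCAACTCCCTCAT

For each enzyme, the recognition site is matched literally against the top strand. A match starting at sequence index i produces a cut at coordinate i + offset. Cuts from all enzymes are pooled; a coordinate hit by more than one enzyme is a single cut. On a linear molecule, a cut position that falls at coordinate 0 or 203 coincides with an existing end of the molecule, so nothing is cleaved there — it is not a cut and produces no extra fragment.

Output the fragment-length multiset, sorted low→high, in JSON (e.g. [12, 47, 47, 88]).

[1,2,2,4,5,6,6,7,7,9,10,11,13,13,14,15,17,19,20,22]

Scan for sites:
  QalV (TTATA, off=0): starts [22, 27, 62, 69, 93, 136, 156] → cuts [22, 27, 62, 69, 93, 136, 156]
  FykIII (CCCTCA, off=5): starts [9, 15, 41, 56, 75, 98, 120, 127, 168, 181, 187, 196] → cuts [14, 20, 46, 61, 80, 103, 125, 132, 173, 186, 192, 201]

All cut coordinates (distinct, sorted): [14, 20, 22, 27, 46, 61, 62, 69, 80, 93, 103, 125, 132, 136, 156, 173, 186, 192, 201]

Fragment lengths:
  [0,14): 14 bp
  [14,20): 6 bp
  [20,22): 2 bp
  [22,27): 5 bp
  [27,46): 19 bp
  [46,61): 15 bp
  [61,62): 1 bp
  [62,69): 7 bp
  [69,80): 11 bp
  [80,93): 13 bp
  [93,103): 10 bp
  [103,125): 22 bp
  [125,132): 7 bp
  [132,136): 4 bp
  [136,156): 20 bp
  [156,173): 17 bp
  [173,186): 13 bp
  [186,192): 6 bp
  [192,201): 9 bp
  [201,203): 2 bp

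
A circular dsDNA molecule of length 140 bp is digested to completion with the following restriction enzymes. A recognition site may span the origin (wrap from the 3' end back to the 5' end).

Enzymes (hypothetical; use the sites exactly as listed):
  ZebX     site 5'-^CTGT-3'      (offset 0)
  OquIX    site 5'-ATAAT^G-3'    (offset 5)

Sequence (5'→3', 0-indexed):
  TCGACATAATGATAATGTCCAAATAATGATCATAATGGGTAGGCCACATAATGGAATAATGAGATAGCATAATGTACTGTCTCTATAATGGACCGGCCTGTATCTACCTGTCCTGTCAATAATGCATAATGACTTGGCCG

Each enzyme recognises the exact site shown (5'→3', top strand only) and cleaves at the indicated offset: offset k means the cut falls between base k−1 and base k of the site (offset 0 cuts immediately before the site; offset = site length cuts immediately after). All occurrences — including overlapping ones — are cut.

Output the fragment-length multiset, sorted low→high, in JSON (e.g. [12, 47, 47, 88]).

Per-enzyme occurrences:
  ZebX CTGT/0: at [76, 97, 107, 112] ⇒ [76, 97, 107, 112]
  OquIX ATAATG/5: at [5, 11, 22, 31, 47, 55, 68, 84, 118, 125] ⇒ [10, 16, 27, 36, 52, 60, 73, 89, 123, 130]

All cut coordinates (distinct, sorted): [10, 16, 27, 36, 52, 60, 73, 76, 89, 97, 107, 112, 123, 130]

Fragment lengths:
  10→16: 6 bp
  16→27: 11 bp
  27→36: 9 bp
  36→52: 16 bp
  52→60: 8 bp
  60→73: 13 bp
  73→76: 3 bp
  76→89: 13 bp
  89→97: 8 bp
  97→107: 10 bp
  107→112: 5 bp
  112→123: 11 bp
  123→130: 7 bp
  130→10 (wrap): 140-130+10 = 20 bp

[3,5,6,7,8,8,9,10,11,11,13,13,16,20]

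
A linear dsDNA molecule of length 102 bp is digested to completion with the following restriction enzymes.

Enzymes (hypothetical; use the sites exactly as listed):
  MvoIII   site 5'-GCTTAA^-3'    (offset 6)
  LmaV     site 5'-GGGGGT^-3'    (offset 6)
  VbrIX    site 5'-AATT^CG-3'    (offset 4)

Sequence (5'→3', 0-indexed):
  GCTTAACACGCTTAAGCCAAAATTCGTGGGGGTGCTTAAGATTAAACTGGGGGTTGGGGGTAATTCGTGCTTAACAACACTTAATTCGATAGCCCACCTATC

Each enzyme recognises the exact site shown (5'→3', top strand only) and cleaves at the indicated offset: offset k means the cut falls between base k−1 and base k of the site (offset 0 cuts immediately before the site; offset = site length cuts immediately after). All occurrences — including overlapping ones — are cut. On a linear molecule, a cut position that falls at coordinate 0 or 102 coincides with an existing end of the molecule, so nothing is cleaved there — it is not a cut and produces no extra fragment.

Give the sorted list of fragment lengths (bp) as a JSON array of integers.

[4,6,6,7,9,9,9,9,12,15,16]

Per-enzyme occurrences:
  MvoIII GCTTAA/6: at [0, 9, 33, 68] ⇒ [6, 15, 39, 74]
  LmaV GGGGGT/6: at [27, 48, 55] ⇒ [33, 54, 61]
  VbrIX AATTCG/4: at [20, 61, 82] ⇒ [24, 65, 86]

Pooled cuts: [6, 15, 24, 33, 39, 54, 61, 65, 74, 86]

Fragment lengths:
  [0,6): 6 bp
  [6,15): 9 bp
  [15,24): 9 bp
  [24,33): 9 bp
  [33,39): 6 bp
  [39,54): 15 bp
  [54,61): 7 bp
  [61,65): 4 bp
  [65,74): 9 bp
  [74,86): 12 bp
  [86,102): 16 bp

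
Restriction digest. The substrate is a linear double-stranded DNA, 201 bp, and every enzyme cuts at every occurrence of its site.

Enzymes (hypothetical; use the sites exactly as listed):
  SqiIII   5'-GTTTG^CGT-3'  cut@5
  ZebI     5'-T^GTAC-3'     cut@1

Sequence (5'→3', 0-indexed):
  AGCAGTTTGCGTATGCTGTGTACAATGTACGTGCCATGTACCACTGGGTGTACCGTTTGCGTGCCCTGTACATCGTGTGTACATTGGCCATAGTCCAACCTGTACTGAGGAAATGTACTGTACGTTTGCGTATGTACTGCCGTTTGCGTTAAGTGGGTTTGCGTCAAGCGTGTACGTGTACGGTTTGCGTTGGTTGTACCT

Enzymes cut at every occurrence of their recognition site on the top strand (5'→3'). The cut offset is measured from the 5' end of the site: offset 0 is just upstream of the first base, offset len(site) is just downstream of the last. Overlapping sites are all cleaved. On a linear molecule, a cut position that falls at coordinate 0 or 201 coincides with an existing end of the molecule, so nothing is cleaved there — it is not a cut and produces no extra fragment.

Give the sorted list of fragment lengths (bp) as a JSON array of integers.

[5,5,6,6,7,8,8,9,9,10,10,10,10,11,11,12,13,13,15,23]

Site scan:
  SqiIII (GTTTGCGT, off=5): starts [4, 54, 123, 141, 156, 182] → cuts [9, 59, 128, 146, 161, 187]
  ZebI (TGTAC, off=1): starts [18, 25, 36, 48, 66, 77, 100, 113, 118, 132, 170, 176, 194] → cuts [19, 26, 37, 49, 67, 78, 101, 114, 119, 133, 171, 177, 195]

Pooled cuts: [9, 19, 26, 37, 49, 59, 67, 78, 101, 114, 119, 128, 133, 146, 161, 171, 177, 187, 195]

Fragments:
  [0,9): 9 bp
  [9,19): 10 bp
  [19,26): 7 bp
  [26,37): 11 bp
  [37,49): 12 bp
  [49,59): 10 bp
  [59,67): 8 bp
  [67,78): 11 bp
  [78,101): 23 bp
  [101,114): 13 bp
  [114,119): 5 bp
  [119,128): 9 bp
  [128,133): 5 bp
  [133,146): 13 bp
  [146,161): 15 bp
  [161,171): 10 bp
  [171,177): 6 bp
  [177,187): 10 bp
  [187,195): 8 bp
  [195,201): 6 bp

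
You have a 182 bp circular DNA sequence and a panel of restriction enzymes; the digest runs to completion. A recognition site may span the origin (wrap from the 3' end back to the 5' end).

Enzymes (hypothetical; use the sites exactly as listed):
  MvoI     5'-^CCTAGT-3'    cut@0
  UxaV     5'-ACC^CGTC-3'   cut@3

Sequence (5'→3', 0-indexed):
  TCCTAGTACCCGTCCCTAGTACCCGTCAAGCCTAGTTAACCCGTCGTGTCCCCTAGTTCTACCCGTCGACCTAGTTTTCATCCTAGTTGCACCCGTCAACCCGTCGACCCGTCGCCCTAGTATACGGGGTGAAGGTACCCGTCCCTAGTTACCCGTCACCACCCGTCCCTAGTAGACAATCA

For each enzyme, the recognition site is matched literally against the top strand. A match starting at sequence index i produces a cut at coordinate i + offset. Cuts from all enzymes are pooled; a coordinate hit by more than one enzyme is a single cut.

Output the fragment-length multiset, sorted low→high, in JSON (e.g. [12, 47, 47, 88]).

Per-enzyme occurrences:
  MvoI CCTAGT/0: at [1, 14, 30, 51, 69, 81, 115, 143, 167] ⇒ [1, 14, 30, 51, 69, 81, 115, 143, 167]
  UxaV ACCCGTC/3: at [7, 20, 38, 60, 90, 98, 106, 136, 150, 160] ⇒ [10, 23, 41, 63, 93, 101, 109, 139, 153, 163]

All cut coordinates (distinct, sorted): [1, 10, 14, 23, 30, 41, 51, 63, 69, 81, 93, 101, 109, 115, 139, 143, 153, 163, 167]

Fragment lengths:
  1→10: 9 bp
  10→14: 4 bp
  14→23: 9 bp
  23→30: 7 bp
  30→41: 11 bp
  41→51: 10 bp
  51→63: 12 bp
  63→69: 6 bp
  69→81: 12 bp
  81→93: 12 bp
  93→101: 8 bp
  101→109: 8 bp
  109→115: 6 bp
  115→139: 24 bp
  139→143: 4 bp
  143→153: 10 bp
  153→163: 10 bp
  163→167: 4 bp
  167→1 (wrap): 182-167+1 = 16 bp

[4,4,4,6,6,7,8,8,9,9,10,10,10,11,12,12,12,16,24]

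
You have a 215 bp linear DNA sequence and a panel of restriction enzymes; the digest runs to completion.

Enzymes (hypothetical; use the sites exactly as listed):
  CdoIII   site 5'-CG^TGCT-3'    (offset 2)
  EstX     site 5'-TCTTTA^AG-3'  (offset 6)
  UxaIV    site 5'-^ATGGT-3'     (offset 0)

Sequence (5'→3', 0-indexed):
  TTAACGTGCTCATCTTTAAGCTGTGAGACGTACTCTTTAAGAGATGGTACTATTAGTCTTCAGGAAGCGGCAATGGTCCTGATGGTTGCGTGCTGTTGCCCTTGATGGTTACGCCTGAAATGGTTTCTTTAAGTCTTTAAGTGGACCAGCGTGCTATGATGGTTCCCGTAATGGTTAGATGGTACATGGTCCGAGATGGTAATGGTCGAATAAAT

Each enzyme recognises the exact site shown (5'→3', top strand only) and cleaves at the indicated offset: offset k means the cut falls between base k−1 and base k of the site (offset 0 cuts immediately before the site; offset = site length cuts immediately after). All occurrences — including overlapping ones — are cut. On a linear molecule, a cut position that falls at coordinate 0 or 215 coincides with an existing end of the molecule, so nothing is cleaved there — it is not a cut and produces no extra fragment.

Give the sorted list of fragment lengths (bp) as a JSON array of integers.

[4,6,6,7,7,8,8,9,9,10,12,12,12,12,14,14,15,21,29]

Site scan:
  CdoIII (CGTGCT, off=2): starts [4, 88, 149] → cuts [6, 90, 151]
  EstX (TCTTTAAG, off=6): starts [12, 33, 125, 133] → cuts [18, 39, 131, 139]
  UxaIV (ATGGT, off=0): starts [43, 72, 81, 104, 119, 158, 170, 178, 185, 195, 201] → cuts [43, 72, 81, 104, 119, 158, 170, 178, 185, 195, 201]

Pooled cuts: [6, 18, 39, 43, 72, 81, 90, 104, 119, 131, 139, 151, 158, 170, 178, 185, 195, 201]

Fragment lengths:
  [0,6): 6 bp
  [6,18): 12 bp
  [18,39): 21 bp
  [39,43): 4 bp
  [43,72): 29 bp
  [72,81): 9 bp
  [81,90): 9 bp
  [90,104): 14 bp
  [104,119): 15 bp
  [119,131): 12 bp
  [131,139): 8 bp
  [139,151): 12 bp
  [151,158): 7 bp
  [158,170): 12 bp
  [170,178): 8 bp
  [178,185): 7 bp
  [185,195): 10 bp
  [195,201): 6 bp
  [201,215): 14 bp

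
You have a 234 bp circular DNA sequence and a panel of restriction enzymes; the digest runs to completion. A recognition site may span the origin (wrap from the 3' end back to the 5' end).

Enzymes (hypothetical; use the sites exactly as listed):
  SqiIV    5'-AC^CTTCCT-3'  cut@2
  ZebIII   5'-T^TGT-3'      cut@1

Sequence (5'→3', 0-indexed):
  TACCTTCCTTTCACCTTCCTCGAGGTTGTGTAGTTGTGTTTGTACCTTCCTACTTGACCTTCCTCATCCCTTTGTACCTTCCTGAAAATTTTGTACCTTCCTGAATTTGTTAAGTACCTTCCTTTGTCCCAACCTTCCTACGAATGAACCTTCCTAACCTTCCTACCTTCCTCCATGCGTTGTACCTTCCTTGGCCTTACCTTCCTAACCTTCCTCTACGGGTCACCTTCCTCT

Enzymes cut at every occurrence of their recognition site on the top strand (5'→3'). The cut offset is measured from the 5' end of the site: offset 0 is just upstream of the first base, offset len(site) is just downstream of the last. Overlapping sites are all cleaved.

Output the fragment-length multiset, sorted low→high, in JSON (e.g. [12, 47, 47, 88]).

Per-enzyme occurrences:
  SqiIV (ACCTTCCT, off=2): starts [1, 12, 43, 56, 75, 94, 115, 131, 147, 156, 164, 183, 198, 207, 224] → cuts [3, 14, 45, 58, 77, 96, 117, 133, 149, 158, 166, 185, 200, 209, 226]
  ZebIII (TTGT, off=1): starts [25, 33, 39, 71, 90, 106, 123, 179] → cuts [26, 34, 40, 72, 91, 107, 124, 180]

All cut coordinates (distinct, sorted): [3, 14, 26, 34, 40, 45, 58, 72, 77, 91, 96, 107, 117, 124, 133, 149, 158, 166, 180, 185, 200, 209, 226]

Fragments:
  3→14: 11 bp
  14→26: 12 bp
  26→34: 8 bp
  34→40: 6 bp
  40→45: 5 bp
  45→58: 13 bp
  58→72: 14 bp
  72→77: 5 bp
  77→91: 14 bp
  91→96: 5 bp
  96→107: 11 bp
  107→117: 10 bp
  117→124: 7 bp
  124→133: 9 bp
  133→149: 16 bp
  149→158: 9 bp
  158→166: 8 bp
  166→180: 14 bp
  180→185: 5 bp
  185→200: 15 bp
  200→209: 9 bp
  209→226: 17 bp
  226→3 (wrap): 234-226+3 = 11 bp

[5,5,5,5,6,7,8,8,9,9,9,10,11,11,11,12,13,14,14,14,15,16,17]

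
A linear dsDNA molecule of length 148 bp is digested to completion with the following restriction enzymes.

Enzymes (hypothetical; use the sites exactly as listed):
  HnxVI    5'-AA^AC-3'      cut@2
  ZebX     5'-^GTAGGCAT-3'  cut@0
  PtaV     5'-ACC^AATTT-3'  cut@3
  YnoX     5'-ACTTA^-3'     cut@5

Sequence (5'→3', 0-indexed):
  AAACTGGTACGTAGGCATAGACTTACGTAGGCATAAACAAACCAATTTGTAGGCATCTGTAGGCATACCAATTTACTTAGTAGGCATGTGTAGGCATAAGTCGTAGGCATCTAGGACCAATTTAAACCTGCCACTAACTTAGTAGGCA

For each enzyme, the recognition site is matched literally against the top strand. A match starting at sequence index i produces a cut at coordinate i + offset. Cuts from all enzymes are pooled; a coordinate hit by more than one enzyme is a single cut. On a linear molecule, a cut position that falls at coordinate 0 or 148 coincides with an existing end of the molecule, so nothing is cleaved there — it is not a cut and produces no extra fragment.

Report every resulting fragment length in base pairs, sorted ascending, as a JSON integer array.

[1,2,3,4,5,7,7,8,10,10,10,10,11,13,15,16,16]

Site scan:
  HnxVI (AAAC, off=2): starts [0, 34, 38, 123] → cuts [2, 36, 40, 125]
  ZebX (GTAGGCAT, off=0): starts [10, 26, 48, 58, 79, 89, 102] → cuts [10, 26, 48, 58, 79, 89, 102]
  PtaV (ACCAATTT, off=3): starts [40, 66, 115] → cuts [43, 69, 118]
  YnoX (ACTTA, off=5): starts [20, 74, 136] → cuts [25, 79, 141]

All cut coordinates (distinct, sorted): [2, 10, 25, 26, 36, 40, 43, 48, 58, 69, 79, 89, 102, 118, 125, 141]

Fragments:
  [0,2): 2 bp
  [2,10): 8 bp
  [10,25): 15 bp
  [25,26): 1 bp
  [26,36): 10 bp
  [36,40): 4 bp
  [40,43): 3 bp
  [43,48): 5 bp
  [48,58): 10 bp
  [58,69): 11 bp
  [69,79): 10 bp
  [79,89): 10 bp
  [89,102): 13 bp
  [102,118): 16 bp
  [118,125): 7 bp
  [125,141): 16 bp
  [141,148): 7 bp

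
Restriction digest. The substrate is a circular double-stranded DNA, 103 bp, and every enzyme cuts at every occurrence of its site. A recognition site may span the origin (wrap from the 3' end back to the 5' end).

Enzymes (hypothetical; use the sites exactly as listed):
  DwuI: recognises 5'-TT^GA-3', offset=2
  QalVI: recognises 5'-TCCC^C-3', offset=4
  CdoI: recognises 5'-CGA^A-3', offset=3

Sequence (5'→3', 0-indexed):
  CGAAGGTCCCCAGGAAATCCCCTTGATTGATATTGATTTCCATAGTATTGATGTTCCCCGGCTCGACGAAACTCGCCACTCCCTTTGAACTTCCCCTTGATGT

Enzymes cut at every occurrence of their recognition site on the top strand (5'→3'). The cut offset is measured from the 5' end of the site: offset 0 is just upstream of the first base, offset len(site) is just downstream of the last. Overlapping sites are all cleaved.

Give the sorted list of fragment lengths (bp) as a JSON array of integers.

Scan for sites:
  DwuI (TTGA, off=2): starts [22, 26, 32, 47, 84, 96] → cuts [24, 28, 34, 49, 86, 98]
  QalVI (TCCCC, off=4): starts [6, 17, 54, 91] → cuts [10, 21, 58, 95]
  CdoI (CGAA, off=3): starts [0, 66] → cuts [3, 69]

All cut coordinates (distinct, sorted): [3, 10, 21, 24, 28, 34, 49, 58, 69, 86, 95, 98]

Fragment lengths:
  3→10: 7 bp
  10→21: 11 bp
  21→24: 3 bp
  24→28: 4 bp
  28→34: 6 bp
  34→49: 15 bp
  49→58: 9 bp
  58→69: 11 bp
  69→86: 17 bp
  86→95: 9 bp
  95→98: 3 bp
  98→3 (wrap): 103-98+3 = 8 bp

[3,3,4,6,7,8,9,9,11,11,15,17]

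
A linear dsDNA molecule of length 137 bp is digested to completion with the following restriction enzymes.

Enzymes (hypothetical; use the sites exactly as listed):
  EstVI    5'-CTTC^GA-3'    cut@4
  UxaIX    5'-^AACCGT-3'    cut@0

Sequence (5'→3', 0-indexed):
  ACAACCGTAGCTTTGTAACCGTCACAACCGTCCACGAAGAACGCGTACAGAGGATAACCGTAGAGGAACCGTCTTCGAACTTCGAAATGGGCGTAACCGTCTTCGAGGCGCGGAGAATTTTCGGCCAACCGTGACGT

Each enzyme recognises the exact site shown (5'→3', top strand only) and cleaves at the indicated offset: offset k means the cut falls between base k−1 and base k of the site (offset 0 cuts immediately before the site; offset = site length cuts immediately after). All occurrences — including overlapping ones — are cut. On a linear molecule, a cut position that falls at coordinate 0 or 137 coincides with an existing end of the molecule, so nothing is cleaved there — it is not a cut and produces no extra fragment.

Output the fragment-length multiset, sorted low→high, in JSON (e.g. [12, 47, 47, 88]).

Per-enzyme occurrences:
  EstVI (CTTCGA, off=4): starts [72, 79, 100] → cuts [76, 83, 104]
  UxaIX (AACCGT, off=0): starts [2, 16, 25, 55, 66, 94, 126] → cuts [2, 16, 25, 55, 66, 94, 126]

All cut coordinates (distinct, sorted): [2, 16, 25, 55, 66, 76, 83, 94, 104, 126]

Fragment lengths:
  [0,2): 2 bp
  [2,16): 14 bp
  [16,25): 9 bp
  [25,55): 30 bp
  [55,66): 11 bp
  [66,76): 10 bp
  [76,83): 7 bp
  [83,94): 11 bp
  [94,104): 10 bp
  [104,126): 22 bp
  [126,137): 11 bp

[2,7,9,10,10,11,11,11,14,22,30]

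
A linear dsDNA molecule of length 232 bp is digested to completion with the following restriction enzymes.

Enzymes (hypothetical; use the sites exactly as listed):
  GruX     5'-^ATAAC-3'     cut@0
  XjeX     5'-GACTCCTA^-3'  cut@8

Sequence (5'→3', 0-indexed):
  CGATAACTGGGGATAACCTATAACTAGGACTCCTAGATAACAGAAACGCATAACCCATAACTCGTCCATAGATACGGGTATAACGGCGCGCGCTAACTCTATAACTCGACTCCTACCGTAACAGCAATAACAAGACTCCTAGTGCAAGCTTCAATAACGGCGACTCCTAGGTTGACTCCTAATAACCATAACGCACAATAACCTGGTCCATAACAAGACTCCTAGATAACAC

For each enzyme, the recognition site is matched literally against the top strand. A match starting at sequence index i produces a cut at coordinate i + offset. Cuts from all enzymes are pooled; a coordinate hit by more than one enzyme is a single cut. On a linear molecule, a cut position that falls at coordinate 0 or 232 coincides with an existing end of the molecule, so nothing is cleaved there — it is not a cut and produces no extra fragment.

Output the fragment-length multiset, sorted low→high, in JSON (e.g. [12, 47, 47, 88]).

[1,1,2,6,7,7,7,10,10,11,12,12,12,13,15,15,15,16,16,21,23]

Scan for sites:
  GruX (ATAAC, off=0): starts [2, 12, 19, 36, 49, 56, 79, 100, 126, 153, 181, 187, 197, 209, 225] → cuts [2, 12, 19, 36, 49, 56, 79, 100, 126, 153, 181, 187, 197, 209, 225]
  XjeX (GACTCCTA, off=8): starts [27, 107, 133, 161, 173, 216] → cuts [35, 115, 141, 169, 181, 224]

Pooled cuts: [2, 12, 19, 35, 36, 49, 56, 79, 100, 115, 126, 141, 153, 169, 181, 187, 197, 209, 224, 225]

Fragments:
  [0,2): 2 bp
  [2,12): 10 bp
  [12,19): 7 bp
  [19,35): 16 bp
  [35,36): 1 bp
  [36,49): 13 bp
  [49,56): 7 bp
  [56,79): 23 bp
  [79,100): 21 bp
  [100,115): 15 bp
  [115,126): 11 bp
  [126,141): 15 bp
  [141,153): 12 bp
  [153,169): 16 bp
  [169,181): 12 bp
  [181,187): 6 bp
  [187,197): 10 bp
  [197,209): 12 bp
  [209,224): 15 bp
  [224,225): 1 bp
  [225,232): 7 bp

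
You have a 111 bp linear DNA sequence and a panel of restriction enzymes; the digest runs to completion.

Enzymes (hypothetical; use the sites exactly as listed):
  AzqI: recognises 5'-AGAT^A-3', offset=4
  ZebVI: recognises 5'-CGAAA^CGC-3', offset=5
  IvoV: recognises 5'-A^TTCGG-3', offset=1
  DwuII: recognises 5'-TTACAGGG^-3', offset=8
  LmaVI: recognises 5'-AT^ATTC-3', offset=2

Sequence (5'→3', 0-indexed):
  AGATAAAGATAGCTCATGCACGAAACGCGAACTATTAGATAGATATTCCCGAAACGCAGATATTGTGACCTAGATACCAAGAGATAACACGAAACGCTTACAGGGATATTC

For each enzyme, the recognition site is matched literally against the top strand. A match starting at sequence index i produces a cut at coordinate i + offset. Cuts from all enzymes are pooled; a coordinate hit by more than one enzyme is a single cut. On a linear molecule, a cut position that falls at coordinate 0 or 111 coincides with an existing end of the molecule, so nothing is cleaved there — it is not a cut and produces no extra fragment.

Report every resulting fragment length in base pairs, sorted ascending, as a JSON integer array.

Scan for sites:
  AzqI AGATA/4: at [0, 6, 36, 40, 57, 71, 81] ⇒ [4, 10, 40, 44, 61, 75, 85]
  ZebVI CGAAACGC/5: at [20, 49, 89] ⇒ [25, 54, 94]
  IvoV (ATTCGG, off=1): no sites
  DwuII TTACAGGG/8: at [97] ⇒ [105]
  LmaVI ATATTC/2: at [42, 105] ⇒ [44, 107]

All cut coordinates (distinct, sorted): [4, 10, 25, 40, 44, 54, 61, 75, 85, 94, 105, 107]

Fragments:
  [0,4): 4 bp
  [4,10): 6 bp
  [10,25): 15 bp
  [25,40): 15 bp
  [40,44): 4 bp
  [44,54): 10 bp
  [54,61): 7 bp
  [61,75): 14 bp
  [75,85): 10 bp
  [85,94): 9 bp
  [94,105): 11 bp
  [105,107): 2 bp
  [107,111): 4 bp

[2,4,4,4,6,7,9,10,10,11,14,15,15]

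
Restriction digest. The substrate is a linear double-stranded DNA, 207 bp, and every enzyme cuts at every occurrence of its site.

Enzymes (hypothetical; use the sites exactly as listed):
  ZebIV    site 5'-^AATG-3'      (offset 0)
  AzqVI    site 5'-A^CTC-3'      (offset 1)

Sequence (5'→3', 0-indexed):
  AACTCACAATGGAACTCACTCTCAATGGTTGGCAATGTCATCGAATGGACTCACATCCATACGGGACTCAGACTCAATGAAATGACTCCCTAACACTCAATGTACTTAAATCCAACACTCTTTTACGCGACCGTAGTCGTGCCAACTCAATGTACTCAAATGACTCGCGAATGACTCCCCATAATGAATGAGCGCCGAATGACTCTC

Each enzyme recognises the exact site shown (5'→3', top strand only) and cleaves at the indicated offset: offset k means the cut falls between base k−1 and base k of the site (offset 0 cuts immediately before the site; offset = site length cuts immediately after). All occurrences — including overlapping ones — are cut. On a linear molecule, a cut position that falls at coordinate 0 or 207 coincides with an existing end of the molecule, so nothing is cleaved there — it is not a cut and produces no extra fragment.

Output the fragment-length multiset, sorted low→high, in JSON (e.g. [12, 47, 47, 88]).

[2,3,3,3,4,4,4,5,5,5,5,5,5,5,5,6,6,6,6,7,8,10,10,10,11,17,19,28]

Site scan:
  ZebIV (AATG, off=0): starts [7, 23, 33, 43, 75, 80, 98, 148, 158, 169, 182, 186, 197] → cuts [7, 23, 33, 43, 75, 80, 98, 148, 158, 169, 182, 186, 197]
  AzqVI (ACTC, off=1): starts [1, 13, 17, 48, 65, 71, 84, 94, 116, 144, 153, 162, 173, 201] → cuts [2, 14, 18, 49, 66, 72, 85, 95, 117, 145, 154, 163, 174, 202]

All cut coordinates (distinct, sorted): [2, 7, 14, 18, 23, 33, 43, 49, 66, 72, 75, 80, 85, 95, 98, 117, 145, 148, 154, 158, 163, 169, 174, 182, 186, 197, 202]

Fragment lengths:
  [0,2): 2 bp
  [2,7): 5 bp
  [7,14): 7 bp
  [14,18): 4 bp
  [18,23): 5 bp
  [23,33): 10 bp
  [33,43): 10 bp
  [43,49): 6 bp
  [49,66): 17 bp
  [66,72): 6 bp
  [72,75): 3 bp
  [75,80): 5 bp
  [80,85): 5 bp
  [85,95): 10 bp
  [95,98): 3 bp
  [98,117): 19 bp
  [117,145): 28 bp
  [145,148): 3 bp
  [148,154): 6 bp
  [154,158): 4 bp
  [158,163): 5 bp
  [163,169): 6 bp
  [169,174): 5 bp
  [174,182): 8 bp
  [182,186): 4 bp
  [186,197): 11 bp
  [197,202): 5 bp
  [202,207): 5 bp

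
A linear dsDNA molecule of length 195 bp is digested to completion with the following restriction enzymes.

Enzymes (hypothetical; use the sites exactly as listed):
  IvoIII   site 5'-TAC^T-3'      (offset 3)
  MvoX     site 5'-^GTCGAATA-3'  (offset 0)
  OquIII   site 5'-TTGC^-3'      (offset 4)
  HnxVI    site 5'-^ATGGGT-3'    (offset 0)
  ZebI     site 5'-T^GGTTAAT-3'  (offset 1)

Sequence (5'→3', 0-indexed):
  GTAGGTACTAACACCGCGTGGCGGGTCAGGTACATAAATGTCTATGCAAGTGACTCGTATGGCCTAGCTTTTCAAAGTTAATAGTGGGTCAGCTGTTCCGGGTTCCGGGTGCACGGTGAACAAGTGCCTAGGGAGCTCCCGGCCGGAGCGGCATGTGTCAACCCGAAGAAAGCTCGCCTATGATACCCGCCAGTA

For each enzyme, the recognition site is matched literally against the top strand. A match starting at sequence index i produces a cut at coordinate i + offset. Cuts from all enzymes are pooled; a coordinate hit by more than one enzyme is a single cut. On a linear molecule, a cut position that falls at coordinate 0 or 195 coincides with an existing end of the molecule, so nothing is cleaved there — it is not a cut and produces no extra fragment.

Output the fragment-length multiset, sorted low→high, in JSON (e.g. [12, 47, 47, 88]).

[8,187]

Scan for sites:
  IvoIII (TACT, off=3): starts [5] → cuts [8]
  MvoX (GTCGAATA, off=0): no sites
  OquIII (TTGC, off=4): no sites
  HnxVI (ATGGGT, off=0): no sites
  ZebI (TGGTTAAT, off=1): no sites

Pooled cuts: [8]

Fragment lengths:
  [0,8): 8 bp
  [8,195): 187 bp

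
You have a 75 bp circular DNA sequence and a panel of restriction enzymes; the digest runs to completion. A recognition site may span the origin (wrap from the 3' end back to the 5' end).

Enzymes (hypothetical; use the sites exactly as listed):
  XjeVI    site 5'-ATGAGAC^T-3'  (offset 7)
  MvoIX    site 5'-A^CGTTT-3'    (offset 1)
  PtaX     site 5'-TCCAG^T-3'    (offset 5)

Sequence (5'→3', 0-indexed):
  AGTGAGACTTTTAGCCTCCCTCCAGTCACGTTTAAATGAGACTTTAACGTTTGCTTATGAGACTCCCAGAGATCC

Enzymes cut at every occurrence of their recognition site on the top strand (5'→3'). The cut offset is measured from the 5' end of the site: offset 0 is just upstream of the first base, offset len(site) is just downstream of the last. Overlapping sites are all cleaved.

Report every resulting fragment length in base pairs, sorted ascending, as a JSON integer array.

Site scan:
  XjeVI (ATGAGACT, off=7): starts [35, 56] → cuts [42, 63]
  MvoIX (ACGTTT, off=1): starts [27, 46] → cuts [28, 47]
  PtaX (TCCAGT, off=5): starts [20, 72] → cuts [2, 25]

Pooled cuts: [2, 25, 28, 42, 47, 63]

Fragments:
  2→25: 23 bp
  25→28: 3 bp
  28→42: 14 bp
  42→47: 5 bp
  47→63: 16 bp
  63→2 (wrap): 75-63+2 = 14 bp

[3,5,14,14,16,23]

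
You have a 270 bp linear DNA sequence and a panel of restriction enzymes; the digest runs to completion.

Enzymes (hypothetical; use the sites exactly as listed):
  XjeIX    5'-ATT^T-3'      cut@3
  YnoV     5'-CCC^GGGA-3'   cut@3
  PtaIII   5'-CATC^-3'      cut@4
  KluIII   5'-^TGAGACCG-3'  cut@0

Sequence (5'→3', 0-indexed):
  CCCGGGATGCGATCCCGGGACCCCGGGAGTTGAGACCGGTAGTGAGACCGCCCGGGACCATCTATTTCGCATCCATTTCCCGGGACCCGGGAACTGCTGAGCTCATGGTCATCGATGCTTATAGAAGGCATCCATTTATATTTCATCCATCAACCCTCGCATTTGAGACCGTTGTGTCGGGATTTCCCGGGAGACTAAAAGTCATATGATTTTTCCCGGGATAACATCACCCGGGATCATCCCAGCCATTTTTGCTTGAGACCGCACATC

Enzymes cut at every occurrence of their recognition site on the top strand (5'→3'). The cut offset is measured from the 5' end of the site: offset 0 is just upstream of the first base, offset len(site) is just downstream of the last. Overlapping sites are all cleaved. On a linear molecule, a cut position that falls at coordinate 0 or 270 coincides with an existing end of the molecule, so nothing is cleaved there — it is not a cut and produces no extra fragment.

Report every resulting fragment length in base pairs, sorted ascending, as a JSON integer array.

[3,4,4,4,4,4,4,4,5,6,6,6,6,7,7,8,9,9,9,11,11,12,12,13,14,19,21,23,25]

Per-enzyme occurrences:
  XjeIX (ATTT, off=3): starts [63, 74, 133, 139, 160, 181, 208, 247] → cuts [66, 77, 136, 142, 163, 184, 211, 250]
  YnoV (CCCGGGA, off=3): starts [0, 13, 21, 50, 78, 85, 185, 214, 229] → cuts [3, 16, 24, 53, 81, 88, 188, 217, 232]
  PtaIII (CATC, off=4): starts [58, 69, 109, 128, 143, 147, 224, 237, 266] → cuts [62, 73, 113, 132, 147, 151, 228, 241] (position 270 is a terminus of the linear molecule — no cut)
  KluIII (TGAGACCG, off=0): starts [30, 42, 163, 256] → cuts [30, 42, 163, 256]

All cut coordinates (distinct, sorted): [3, 16, 24, 30, 42, 53, 62, 66, 73, 77, 81, 88, 113, 132, 136, 142, 147, 151, 163, 184, 188, 211, 217, 228, 232, 241, 250, 256]

Fragments:
  [0,3): 3 bp
  [3,16): 13 bp
  [16,24): 8 bp
  [24,30): 6 bp
  [30,42): 12 bp
  [42,53): 11 bp
  [53,62): 9 bp
  [62,66): 4 bp
  [66,73): 7 bp
  [73,77): 4 bp
  [77,81): 4 bp
  [81,88): 7 bp
  [88,113): 25 bp
  [113,132): 19 bp
  [132,136): 4 bp
  [136,142): 6 bp
  [142,147): 5 bp
  [147,151): 4 bp
  [151,163): 12 bp
  [163,184): 21 bp
  [184,188): 4 bp
  [188,211): 23 bp
  [211,217): 6 bp
  [217,228): 11 bp
  [228,232): 4 bp
  [232,241): 9 bp
  [241,250): 9 bp
  [250,256): 6 bp
  [256,270): 14 bp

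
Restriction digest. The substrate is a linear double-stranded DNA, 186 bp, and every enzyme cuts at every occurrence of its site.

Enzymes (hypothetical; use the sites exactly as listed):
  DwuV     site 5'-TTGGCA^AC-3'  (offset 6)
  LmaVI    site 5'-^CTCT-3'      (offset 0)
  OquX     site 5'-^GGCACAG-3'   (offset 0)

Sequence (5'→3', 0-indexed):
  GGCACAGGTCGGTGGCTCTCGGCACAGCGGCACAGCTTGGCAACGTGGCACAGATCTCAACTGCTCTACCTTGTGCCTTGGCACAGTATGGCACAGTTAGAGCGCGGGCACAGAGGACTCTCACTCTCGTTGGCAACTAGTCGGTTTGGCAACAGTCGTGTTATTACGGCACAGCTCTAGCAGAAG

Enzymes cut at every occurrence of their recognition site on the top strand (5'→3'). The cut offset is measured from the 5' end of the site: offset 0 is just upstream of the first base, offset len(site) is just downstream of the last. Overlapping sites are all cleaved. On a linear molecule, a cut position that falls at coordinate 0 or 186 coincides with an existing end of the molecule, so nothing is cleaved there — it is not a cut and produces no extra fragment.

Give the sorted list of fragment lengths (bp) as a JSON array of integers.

[4,5,6,7,8,10,11,12,12,14,15,16,16,16,17,17]

Per-enzyme occurrences:
  DwuV (TTGGCAAC, off=6): starts [36, 129, 145] → cuts [42, 135, 151]
  LmaVI (CTCT, off=0): starts [15, 63, 117, 123, 174] → cuts [15, 63, 117, 123, 174]
  OquX (GGCACAG, off=0): starts [0, 20, 28, 46, 79, 89, 106, 167] → cuts [20, 28, 46, 79, 89, 106, 167] (position 0 is a terminus of the linear molecule — no cut)

All cut coordinates (distinct, sorted): [15, 20, 28, 42, 46, 63, 79, 89, 106, 117, 123, 135, 151, 167, 174]

Fragment lengths:
  [0,15): 15 bp
  [15,20): 5 bp
  [20,28): 8 bp
  [28,42): 14 bp
  [42,46): 4 bp
  [46,63): 17 bp
  [63,79): 16 bp
  [79,89): 10 bp
  [89,106): 17 bp
  [106,117): 11 bp
  [117,123): 6 bp
  [123,135): 12 bp
  [135,151): 16 bp
  [151,167): 16 bp
  [167,174): 7 bp
  [174,186): 12 bp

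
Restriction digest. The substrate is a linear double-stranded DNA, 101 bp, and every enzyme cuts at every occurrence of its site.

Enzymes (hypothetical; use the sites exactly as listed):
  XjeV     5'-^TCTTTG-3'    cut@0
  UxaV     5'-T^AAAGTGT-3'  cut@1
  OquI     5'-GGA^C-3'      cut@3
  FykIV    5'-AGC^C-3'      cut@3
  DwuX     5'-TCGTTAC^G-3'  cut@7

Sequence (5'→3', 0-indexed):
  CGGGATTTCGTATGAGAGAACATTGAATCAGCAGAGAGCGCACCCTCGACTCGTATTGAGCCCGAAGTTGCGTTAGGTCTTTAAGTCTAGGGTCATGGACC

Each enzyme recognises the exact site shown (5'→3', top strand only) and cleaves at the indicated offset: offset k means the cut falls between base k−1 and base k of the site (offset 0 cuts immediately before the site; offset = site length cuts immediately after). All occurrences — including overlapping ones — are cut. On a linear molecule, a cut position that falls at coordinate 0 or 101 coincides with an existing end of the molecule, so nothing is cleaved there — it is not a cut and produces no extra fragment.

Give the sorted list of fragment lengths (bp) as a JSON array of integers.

Per-enzyme occurrences:
  XjeV (TCTTTG, off=0): no sites
  UxaV (TAAAGTGT, off=1): no sites
  OquI (GGAC, off=3): starts [96] → cuts [99]
  FykIV (AGCC, off=3): starts [58] → cuts [61]
  DwuX (TCGTTACG, off=7): no sites

Pooled cuts: [61, 99]

Fragments:
  [0,61): 61 bp
  [61,99): 38 bp
  [99,101): 2 bp

[2,38,61]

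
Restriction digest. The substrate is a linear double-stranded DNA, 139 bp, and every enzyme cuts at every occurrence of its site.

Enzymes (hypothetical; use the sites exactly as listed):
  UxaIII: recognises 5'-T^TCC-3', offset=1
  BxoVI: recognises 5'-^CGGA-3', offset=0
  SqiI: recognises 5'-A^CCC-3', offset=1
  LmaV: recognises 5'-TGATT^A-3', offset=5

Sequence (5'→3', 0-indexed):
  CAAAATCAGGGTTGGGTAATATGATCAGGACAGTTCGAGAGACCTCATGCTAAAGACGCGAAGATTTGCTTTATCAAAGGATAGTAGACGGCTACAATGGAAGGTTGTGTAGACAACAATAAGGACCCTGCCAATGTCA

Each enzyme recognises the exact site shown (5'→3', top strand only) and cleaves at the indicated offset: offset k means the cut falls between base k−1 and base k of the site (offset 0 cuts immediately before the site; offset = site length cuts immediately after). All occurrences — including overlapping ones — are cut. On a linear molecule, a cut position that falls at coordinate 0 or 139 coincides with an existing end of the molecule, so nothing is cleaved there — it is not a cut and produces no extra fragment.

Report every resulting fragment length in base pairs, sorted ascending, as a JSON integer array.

Scan for sites:
  UxaIII (TTCC, off=1): no sites
  BxoVI (CGGA, off=0): no sites
  SqiI (ACCC, off=1): starts [124] → cuts [125]
  LmaV (TGATTA, off=5): no sites

Pooled cuts: [125]

Fragment lengths:
  [0,125): 125 bp
  [125,139): 14 bp

[14,125]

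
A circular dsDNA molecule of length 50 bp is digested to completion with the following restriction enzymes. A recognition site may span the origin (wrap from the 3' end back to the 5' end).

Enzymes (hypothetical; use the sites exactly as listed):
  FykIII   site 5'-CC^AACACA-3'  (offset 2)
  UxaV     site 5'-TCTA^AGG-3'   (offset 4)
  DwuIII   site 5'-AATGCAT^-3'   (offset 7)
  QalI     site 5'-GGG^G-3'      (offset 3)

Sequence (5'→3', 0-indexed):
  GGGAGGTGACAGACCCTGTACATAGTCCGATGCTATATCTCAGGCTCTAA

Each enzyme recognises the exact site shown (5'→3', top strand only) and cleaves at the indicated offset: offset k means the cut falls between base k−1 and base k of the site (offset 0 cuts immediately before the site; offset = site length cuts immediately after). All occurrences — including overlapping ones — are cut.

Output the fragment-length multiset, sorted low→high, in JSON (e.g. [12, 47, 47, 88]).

Scan for sites:
  FykIII (CCAACACA, off=2): no sites
  UxaV TCTAAGG/4: at [45] ⇒ [49]
  DwuIII (AATGCAT, off=7): no sites
  QalI (GGGG, off=3): no sites

Pooled cuts: [49]

Fragment lengths:
  49→49 (wrap): 50-49+49 = 50 bp

[50]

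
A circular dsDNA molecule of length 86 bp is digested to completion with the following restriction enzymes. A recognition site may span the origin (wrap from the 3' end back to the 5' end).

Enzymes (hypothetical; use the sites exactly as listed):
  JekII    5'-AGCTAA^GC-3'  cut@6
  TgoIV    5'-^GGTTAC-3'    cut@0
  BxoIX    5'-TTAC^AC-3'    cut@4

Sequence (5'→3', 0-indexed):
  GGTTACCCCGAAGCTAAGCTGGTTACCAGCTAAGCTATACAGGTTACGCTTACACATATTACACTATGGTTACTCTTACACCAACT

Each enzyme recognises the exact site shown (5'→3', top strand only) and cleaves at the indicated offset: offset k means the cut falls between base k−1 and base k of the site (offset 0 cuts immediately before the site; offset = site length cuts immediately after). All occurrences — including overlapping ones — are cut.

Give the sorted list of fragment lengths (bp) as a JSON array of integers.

Site scan:
  JekII (AGCTAAGC, off=6): starts [11, 27] → cuts [17, 33]
  TgoIV (GGTTAC, off=0): starts [0, 20, 41, 67] → cuts [0, 20, 41, 67]
  BxoIX (TTACAC, off=4): starts [49, 58, 75] → cuts [53, 62, 79]

All cut coordinates (distinct, sorted): [0, 17, 20, 33, 41, 53, 62, 67, 79]

Fragment lengths:
  0→17: 17 bp
  17→20: 3 bp
  20→33: 13 bp
  33→41: 8 bp
  41→53: 12 bp
  53→62: 9 bp
  62→67: 5 bp
  67→79: 12 bp
  79→0 (wrap): 86-79+0 = 7 bp

[3,5,7,8,9,12,12,13,17]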